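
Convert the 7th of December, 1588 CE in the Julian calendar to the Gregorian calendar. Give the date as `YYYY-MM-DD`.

1588-12-17

The Julian–Gregorian offset here is 10 days (Julian trailing).
7 December 1588 Julian + 10 days → 17 December 1588 Gregorian.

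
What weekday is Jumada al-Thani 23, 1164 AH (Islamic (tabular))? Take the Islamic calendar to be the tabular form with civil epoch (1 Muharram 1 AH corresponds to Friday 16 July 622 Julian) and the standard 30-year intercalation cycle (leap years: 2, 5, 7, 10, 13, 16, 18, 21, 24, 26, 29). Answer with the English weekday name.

This is JDN 2360738 (19 May 1751 Gregorian).
Since JDN mod 7 = 2 (0 = Monday), the day is Wednesday.

Wednesday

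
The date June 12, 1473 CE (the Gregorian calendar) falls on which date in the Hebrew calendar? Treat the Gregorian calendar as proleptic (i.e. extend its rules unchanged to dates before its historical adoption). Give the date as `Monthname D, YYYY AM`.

Julian Day Number of the source date = 2259225.
Converting JDN 2259225 to the Hebrew calendar gives 7 Sivan 5233 AM.

Sivan 7, 5233 AM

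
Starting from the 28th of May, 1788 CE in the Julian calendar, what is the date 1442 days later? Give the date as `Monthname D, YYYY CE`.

May 9, 1792 CE

The starting date is JDN 2374273; 2374273 + 1442 = 2375715.
JDN 2375715 corresponds to May 9, 1792 CE.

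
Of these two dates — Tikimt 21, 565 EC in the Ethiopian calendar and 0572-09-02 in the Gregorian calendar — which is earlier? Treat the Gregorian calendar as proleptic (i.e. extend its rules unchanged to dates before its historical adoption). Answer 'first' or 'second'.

second

First date → JDN 1930272; second date → JDN 1930224.
JDN 1930224 < JDN 1930272, so the second date is earlier.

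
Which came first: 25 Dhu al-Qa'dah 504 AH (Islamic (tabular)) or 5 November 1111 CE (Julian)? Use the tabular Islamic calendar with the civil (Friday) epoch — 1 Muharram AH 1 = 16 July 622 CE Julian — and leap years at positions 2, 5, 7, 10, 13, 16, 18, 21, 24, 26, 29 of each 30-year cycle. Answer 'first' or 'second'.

First date → JDN 2127005; second date → JDN 2127159.
JDN 2127005 < JDN 2127159, so the first date is earlier.

first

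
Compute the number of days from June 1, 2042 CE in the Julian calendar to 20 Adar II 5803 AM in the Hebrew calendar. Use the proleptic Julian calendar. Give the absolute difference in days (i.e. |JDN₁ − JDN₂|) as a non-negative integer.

JDN of the first date = 2467050.
JDN of the second date = 2467341.
|2467341 − 2467050| = 291.

291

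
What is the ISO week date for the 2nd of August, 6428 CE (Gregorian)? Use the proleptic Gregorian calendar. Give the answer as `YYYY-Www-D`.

6428-W31-3

The weekday is Wednesday (ISO weekday 3).
That Wednesday belongs to ISO week 31 of ISO year 6428.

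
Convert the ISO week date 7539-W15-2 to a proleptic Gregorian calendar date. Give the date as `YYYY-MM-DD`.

7539-04-11

ISO week 1 of 7539 is the week containing the first Thursday of 7539.
Week 15, day 2 (Tuesday) lands on 7539-04-11.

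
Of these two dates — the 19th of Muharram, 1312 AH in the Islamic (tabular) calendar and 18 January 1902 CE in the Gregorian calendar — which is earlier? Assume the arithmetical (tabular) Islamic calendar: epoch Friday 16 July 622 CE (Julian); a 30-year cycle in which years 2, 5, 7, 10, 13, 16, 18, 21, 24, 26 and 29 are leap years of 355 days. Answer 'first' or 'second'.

first

First date → JDN 2413033; second date → JDN 2415768.
JDN 2413033 < JDN 2415768, so the first date is earlier.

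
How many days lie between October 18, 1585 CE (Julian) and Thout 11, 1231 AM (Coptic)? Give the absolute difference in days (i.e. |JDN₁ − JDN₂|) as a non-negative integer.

First date → JDN 2300270; second date → JDN 2274297.
The interval is |2300270 − 2274297| = 25973 days.

25973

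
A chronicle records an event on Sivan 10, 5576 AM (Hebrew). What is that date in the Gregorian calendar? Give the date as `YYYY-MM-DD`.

1816-06-06

Both dates share Julian Day Number 2384497; in the Gregorian calendar that is 6 June 1816 CE.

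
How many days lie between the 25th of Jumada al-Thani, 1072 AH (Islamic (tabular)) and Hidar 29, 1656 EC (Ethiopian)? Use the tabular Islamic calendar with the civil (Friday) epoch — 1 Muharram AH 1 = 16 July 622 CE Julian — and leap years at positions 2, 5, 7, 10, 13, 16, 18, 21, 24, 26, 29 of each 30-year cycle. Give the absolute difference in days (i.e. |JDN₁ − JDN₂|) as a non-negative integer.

659

First date → JDN 2328139; second date → JDN 2328798.
The interval is |2328139 − 2328798| = 659 days.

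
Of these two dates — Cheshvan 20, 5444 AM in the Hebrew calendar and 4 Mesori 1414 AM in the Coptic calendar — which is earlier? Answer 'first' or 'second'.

First date → JDN 2336076; second date → JDN 2341461.
JDN 2336076 < JDN 2341461, so the first date is earlier.

first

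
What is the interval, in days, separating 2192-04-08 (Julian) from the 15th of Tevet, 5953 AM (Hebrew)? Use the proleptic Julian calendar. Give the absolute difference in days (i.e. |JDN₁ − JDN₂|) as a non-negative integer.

241

JDN of the first date = 2521784.
JDN of the second date = 2522025.
|2522025 − 2521784| = 241.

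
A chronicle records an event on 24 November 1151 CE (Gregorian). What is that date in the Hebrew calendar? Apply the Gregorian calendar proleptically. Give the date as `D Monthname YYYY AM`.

Both dates share Julian Day Number 2141781; in the Hebrew calendar that is 7 Kislev 4912 AM.

7 Kislev 4912 AM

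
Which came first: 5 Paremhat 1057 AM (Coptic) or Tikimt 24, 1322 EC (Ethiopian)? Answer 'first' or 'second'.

Converting both to JDN: 2210918 vs 2206769; the smaller is the second.

second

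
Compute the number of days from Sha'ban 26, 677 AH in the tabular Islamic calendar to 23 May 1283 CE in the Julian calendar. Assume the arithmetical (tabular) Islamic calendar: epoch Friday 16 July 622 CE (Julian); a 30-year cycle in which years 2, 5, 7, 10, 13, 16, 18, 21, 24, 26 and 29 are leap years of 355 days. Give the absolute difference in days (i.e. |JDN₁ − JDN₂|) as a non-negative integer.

JDN of the first date = 2188224.
JDN of the second date = 2189816.
|2189816 − 2188224| = 1592.

1592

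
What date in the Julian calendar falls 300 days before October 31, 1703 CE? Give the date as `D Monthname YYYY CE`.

The starting date is JDN 2343382; 2343382 − 300 = 2343082.
JDN 2343082 corresponds to 4 January 1703 CE.

4 January 1703 CE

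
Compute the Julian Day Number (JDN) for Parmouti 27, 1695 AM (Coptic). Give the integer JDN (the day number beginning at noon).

In the Gregorian calendar the same day is 5 May 1979.
JDN 2400001 is 17 November 1858 CE (Gregorian), MJD 0; the target day is +43998 days from there, so JDN = 2443999.

2443999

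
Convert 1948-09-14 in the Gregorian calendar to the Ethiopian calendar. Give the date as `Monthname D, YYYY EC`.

Meskerem 4, 1941 EC

Julian Day Number of the source date = 2432809.
Converting JDN 2432809 to the Ethiopian calendar gives 4 Meskerem 1941 EC.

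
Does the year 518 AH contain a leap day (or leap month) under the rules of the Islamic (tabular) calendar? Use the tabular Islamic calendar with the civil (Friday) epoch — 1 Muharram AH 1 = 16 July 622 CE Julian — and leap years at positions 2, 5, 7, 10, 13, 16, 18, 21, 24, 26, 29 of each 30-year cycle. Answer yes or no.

Year 518 AH is year 8 of its 30-year cycle; leap positions are 2, 5, 7, 10, 13, 16, 18, 21, 24, 26, 29, so it is a common year (354 days).

no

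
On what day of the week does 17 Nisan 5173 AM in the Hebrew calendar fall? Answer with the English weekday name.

This is JDN 2237235 (29 March 1413 Gregorian).
Since JDN mod 7 = 0 (0 = Monday), the day is Monday.

Monday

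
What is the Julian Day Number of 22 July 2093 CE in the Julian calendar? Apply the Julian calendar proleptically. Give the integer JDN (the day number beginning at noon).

Equivalently 4 August 2093 (Gregorian).
JDN 2299161 is 15 October 1582 CE (Gregorian); the target day is +186568 days from there, so JDN = 2485729.

2485729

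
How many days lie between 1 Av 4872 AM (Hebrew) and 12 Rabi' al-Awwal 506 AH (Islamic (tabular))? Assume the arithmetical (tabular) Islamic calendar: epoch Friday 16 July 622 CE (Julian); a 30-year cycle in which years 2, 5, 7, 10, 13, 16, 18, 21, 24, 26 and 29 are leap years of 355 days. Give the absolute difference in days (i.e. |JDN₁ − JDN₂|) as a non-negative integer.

First date → JDN 2127423; second date → JDN 2127465.
The interval is |2127423 − 2127465| = 42 days.

42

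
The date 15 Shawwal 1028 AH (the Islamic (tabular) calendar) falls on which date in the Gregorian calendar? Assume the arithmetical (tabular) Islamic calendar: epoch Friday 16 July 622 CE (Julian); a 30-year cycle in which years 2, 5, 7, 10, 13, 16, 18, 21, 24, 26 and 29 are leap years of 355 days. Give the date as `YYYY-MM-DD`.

Both dates share Julian Day Number 2312655; in the Gregorian calendar that is 25 September 1619 CE.

1619-09-25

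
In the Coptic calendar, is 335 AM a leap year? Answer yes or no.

335 mod 4 = 3; in the Coptic calendar a year is leap when year mod 4 = 3, so it is a leap year.

yes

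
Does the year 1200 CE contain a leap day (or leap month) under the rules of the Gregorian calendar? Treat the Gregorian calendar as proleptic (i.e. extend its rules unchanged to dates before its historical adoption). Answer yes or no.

1200 is divisible by 4; 1200 is divisible by 100 but also by 400, so it is a leap year.

yes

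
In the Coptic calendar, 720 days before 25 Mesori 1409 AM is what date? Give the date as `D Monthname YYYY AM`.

JDN of 25 Mesori 1409 AM = 2339656.
2339656 − 720 = 2338936.
JDN 2338936 in the Coptic calendar is 6 Pi Kogi Enavot 1407 AM.

6 Pi Kogi Enavot 1407 AM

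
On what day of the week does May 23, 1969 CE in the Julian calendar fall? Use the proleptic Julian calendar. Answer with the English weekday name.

Equivalently 5 June 1969 Gregorian, JDN 2440378.
JDN 2440378 mod 7 = 3, and JDN 0 was a Monday, so this is a Thursday.

Thursday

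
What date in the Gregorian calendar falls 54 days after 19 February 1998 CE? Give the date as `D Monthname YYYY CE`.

14 April 1998 CE

Counting 54 days forward from JDN 2450864 reaches JDN 2450918, which is 14 April 1998 CE.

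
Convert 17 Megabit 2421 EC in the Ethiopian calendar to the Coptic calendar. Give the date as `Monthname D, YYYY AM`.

The source date corresponds to 29 March 2429 in the Gregorian calendar (JDN 2608322).
That day falls on 17 Paremhat 2145 AM in the Coptic calendar.

Paremhat 17, 2145 AM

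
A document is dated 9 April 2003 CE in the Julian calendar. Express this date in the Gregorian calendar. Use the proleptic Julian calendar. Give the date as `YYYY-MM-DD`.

2003-04-22

At this point the Julian calendar is 13 days behind the Gregorian.
9 April 2003 Julian + 13 days → 22 April 2003 Gregorian.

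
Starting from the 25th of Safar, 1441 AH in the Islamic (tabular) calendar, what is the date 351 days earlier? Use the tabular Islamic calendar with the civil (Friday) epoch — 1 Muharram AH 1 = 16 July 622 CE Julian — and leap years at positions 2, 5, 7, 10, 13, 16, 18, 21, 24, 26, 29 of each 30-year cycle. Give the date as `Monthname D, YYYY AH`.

Safar 28, 1440 AH

JDN of the 25th of Safar, 1441 AH = 2458782.
2458782 − 351 = 2458431.
JDN 2458431 in the tabular Islamic calendar is Safar 28, 1440 AH.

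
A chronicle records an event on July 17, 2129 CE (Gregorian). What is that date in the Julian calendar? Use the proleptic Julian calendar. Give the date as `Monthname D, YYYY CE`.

July 3, 2129 CE

For dates in this range the Gregorian date is 14 days ahead of the Julian.
17 July 2129 Gregorian − 14 days → 3 July 2129 Julian.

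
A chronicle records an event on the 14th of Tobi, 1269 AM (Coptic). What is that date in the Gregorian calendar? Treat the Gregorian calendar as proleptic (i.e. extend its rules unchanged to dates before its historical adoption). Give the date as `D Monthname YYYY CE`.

19 January 1553 CE

Julian Day Number of the source date = 2288300.
Converting JDN 2288300 to the Gregorian calendar gives 19 January 1553 CE.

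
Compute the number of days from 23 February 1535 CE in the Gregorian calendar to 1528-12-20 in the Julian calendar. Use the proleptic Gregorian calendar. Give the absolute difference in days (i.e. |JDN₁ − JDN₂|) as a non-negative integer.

First date → JDN 2281760; second date → JDN 2279514.
The interval is |2281760 − 2279514| = 2246 days.

2246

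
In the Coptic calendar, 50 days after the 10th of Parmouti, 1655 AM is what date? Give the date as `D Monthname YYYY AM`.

Counting 50 days forward from JDN 2429372 reaches JDN 2429422, which is 30 Pashons 1655 AM.

30 Pashons 1655 AM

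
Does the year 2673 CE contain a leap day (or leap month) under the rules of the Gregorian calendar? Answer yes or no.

no

2673 is not divisible by 4, so it is a common year.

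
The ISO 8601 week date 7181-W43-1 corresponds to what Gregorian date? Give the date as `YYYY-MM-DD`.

7181-10-19

ISO week 1 of 7181 is the week containing the first Thursday of 7181.
Week 43, day 1 (Monday) lands on 7181-10-19.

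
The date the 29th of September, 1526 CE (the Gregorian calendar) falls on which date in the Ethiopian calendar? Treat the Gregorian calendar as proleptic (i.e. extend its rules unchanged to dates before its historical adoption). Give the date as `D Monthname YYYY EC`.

22 Meskerem 1519 EC

Both dates share Julian Day Number 2278691; in the Ethiopian calendar that is 22 Meskerem 1519 EC.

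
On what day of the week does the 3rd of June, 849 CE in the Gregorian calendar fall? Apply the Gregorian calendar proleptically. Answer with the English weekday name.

2031305 ≡ 3 (mod 7); counting from Monday = 0 gives Thursday.

Thursday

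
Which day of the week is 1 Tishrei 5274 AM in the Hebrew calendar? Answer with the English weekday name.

Thursday

Equivalently 11 September 1513 Gregorian, JDN 2273925.
Since JDN mod 7 = 3 (0 = Monday), the day is Thursday.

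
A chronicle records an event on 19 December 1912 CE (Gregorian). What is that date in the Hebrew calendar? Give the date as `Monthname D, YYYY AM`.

Both dates share Julian Day Number 2419756; in the Hebrew calendar that is 9 Tevet 5673 AM.

Tevet 9, 5673 AM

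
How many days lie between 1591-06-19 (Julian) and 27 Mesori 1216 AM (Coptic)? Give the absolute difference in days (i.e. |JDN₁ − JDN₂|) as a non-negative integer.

33175

JDN of the first date = 2302340.
JDN of the second date = 2269165.
|2269165 − 2302340| = 33175.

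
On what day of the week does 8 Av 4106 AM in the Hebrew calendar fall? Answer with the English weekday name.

Equivalently 15 July 346 Gregorian, JDN 1847629.
JDN 1847629 mod 7 = 0, and JDN 0 was a Monday, so this is a Monday.

Monday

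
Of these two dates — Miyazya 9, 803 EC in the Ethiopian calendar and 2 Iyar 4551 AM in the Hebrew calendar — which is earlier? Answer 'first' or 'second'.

Converting both to JDN: 2017369 vs 2010070; the smaller is the second.

second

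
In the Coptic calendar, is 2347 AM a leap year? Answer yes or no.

yes

2347 mod 4 = 3; in the Coptic calendar a year is leap when year mod 4 = 3, so it is a leap year.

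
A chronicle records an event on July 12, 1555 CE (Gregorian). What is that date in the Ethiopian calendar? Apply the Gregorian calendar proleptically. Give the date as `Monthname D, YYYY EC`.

Hamle 8, 1547 EC

Julian Day Number of the source date = 2289204.
Converting JDN 2289204 to the Ethiopian calendar gives 8 Hamle 1547 EC.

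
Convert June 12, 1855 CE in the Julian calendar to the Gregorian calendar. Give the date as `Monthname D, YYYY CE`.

June 24, 1855 CE

At this point the Julian calendar is 12 days behind the Gregorian.
12 June 1855 Julian + 12 days → 24 June 1855 Gregorian.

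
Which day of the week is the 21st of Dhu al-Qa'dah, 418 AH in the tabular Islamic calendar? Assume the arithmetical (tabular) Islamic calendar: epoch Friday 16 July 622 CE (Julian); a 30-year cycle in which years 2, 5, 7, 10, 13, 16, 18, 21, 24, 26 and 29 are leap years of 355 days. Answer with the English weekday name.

Equivalently 29 December 1027 Gregorian, JDN 2096526.
Since JDN mod 7 = 5 (0 = Monday), the day is Saturday.

Saturday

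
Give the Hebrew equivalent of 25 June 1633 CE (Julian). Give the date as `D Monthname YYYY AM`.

27 Tammuz 5393 AM

Julian Day Number of the source date = 2317687.
Converting JDN 2317687 to the Hebrew calendar gives 27 Tammuz 5393 AM.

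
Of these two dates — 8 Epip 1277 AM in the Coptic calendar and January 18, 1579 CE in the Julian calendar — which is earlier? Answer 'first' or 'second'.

first

First date → JDN 2291396; second date → JDN 2297805.
JDN 2291396 < JDN 2297805, so the first date is earlier.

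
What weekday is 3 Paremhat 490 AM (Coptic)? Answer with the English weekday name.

This is JDN 2003819 (3 March 774 Gregorian).
Since JDN mod 7 = 6 (0 = Monday), the day is Sunday.

Sunday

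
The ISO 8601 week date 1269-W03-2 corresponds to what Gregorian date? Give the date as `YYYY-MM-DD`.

1269-01-15

ISO week 1 of 1269 is the week containing the first Thursday of 1269.
Week 3, day 2 (Tuesday) lands on 1269-01-15.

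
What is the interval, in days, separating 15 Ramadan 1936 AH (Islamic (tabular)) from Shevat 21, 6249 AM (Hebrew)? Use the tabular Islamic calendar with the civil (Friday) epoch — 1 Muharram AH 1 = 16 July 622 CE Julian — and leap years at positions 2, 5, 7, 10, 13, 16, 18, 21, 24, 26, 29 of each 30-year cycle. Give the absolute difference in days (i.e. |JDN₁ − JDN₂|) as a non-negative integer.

JDN of the first date = 2634389.
JDN of the second date = 2630172.
|2630172 − 2634389| = 4217.

4217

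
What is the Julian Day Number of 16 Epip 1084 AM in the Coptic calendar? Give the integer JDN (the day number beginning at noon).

2220911

In the proleptic Gregorian calendar the same day is 18 July 1368.
JDN 2400001 is 17 November 1858 CE (Gregorian), MJD 0; the target day is −179090 days from there, so JDN = 2220911.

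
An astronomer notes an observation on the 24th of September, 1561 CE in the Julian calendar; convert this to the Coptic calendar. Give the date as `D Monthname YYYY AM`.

27 Thout 1278 AM

The source date corresponds to 4 October 1561 in the proleptic Gregorian calendar (JDN 2291480).
That day falls on 27 Thout 1278 AM in the Coptic calendar.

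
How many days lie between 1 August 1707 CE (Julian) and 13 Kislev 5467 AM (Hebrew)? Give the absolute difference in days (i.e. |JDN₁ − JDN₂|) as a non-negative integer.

First date → JDN 2344752; second date → JDN 2344486.
The interval is |2344752 − 2344486| = 266 days.

266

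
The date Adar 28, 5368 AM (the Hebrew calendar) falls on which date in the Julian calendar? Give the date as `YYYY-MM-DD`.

1608-03-06

The source date corresponds to 16 March 1608 in the Gregorian calendar (JDN 2308445).
That day falls on 6 March 1608 CE in the Julian calendar.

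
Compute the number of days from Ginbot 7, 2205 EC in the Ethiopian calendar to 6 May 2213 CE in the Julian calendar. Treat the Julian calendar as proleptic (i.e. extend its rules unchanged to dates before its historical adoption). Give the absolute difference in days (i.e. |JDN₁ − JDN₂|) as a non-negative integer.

First date → JDN 2529478; second date → JDN 2529482.
The interval is |2529478 − 2529482| = 4 days.

4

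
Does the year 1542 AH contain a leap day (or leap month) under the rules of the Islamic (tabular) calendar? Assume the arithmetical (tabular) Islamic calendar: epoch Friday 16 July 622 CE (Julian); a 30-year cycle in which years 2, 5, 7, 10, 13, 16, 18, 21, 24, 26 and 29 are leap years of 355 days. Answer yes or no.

no

Year 1542 AH is year 12 of its 30-year cycle; leap positions are 2, 5, 7, 10, 13, 16, 18, 21, 24, 26, 29, so it is a common year (354 days).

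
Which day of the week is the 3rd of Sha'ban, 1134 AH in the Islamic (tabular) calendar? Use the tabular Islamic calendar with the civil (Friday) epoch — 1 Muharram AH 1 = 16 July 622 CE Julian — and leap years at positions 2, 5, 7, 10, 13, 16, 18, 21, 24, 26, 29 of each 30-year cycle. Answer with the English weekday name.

Tuesday

This is JDN 2350146 (19 May 1722 Gregorian).
2350146 ≡ 1 (mod 7); counting from Monday = 0 gives Tuesday.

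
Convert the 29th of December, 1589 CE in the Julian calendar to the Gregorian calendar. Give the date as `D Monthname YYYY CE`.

8 January 1590 CE

At this point the Julian calendar is 10 days behind the Gregorian.
29 December 1589 Julian + 10 days → 8 January 1590 Gregorian.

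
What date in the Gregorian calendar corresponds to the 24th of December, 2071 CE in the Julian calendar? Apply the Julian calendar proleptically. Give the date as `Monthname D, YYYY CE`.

January 6, 2072 CE

For dates in this range the Gregorian date is 13 days ahead of the Julian.
24 December 2071 Julian + 13 days → 6 January 2072 Gregorian.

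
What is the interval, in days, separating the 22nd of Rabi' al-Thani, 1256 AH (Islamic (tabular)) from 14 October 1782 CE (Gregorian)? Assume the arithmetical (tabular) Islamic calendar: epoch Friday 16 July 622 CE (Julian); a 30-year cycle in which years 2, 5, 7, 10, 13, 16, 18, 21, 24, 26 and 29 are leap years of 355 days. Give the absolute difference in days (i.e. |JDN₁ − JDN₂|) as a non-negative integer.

21071

First date → JDN 2393280; second date → JDN 2372209.
The interval is |2393280 − 2372209| = 21071 days.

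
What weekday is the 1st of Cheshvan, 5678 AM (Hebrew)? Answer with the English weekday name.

Wednesday

This is JDN 2421519 (17 October 1917 Gregorian).
Since JDN mod 7 = 2 (0 = Monday), the day is Wednesday.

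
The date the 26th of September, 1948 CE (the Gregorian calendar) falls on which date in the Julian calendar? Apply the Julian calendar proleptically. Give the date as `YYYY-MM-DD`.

1948-09-13

The Julian–Gregorian offset here is 13 days (Julian trailing).
26 September 1948 Gregorian − 13 days → 13 September 1948 Julian.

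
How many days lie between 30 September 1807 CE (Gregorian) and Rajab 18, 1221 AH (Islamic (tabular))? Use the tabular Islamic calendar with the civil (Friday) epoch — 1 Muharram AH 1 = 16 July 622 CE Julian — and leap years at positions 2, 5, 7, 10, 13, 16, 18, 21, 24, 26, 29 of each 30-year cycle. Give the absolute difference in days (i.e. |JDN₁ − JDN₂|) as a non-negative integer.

364

JDN of the first date = 2381325.
JDN of the second date = 2380961.
|2380961 − 2381325| = 364.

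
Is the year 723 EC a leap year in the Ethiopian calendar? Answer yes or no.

723 mod 4 = 3; in the Ethiopian calendar a year is leap when year mod 4 = 3, so it is a leap year.

yes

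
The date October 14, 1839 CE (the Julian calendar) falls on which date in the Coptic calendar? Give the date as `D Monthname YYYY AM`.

16 Paopi 1556 AM

Both dates share Julian Day Number 2393039; in the Coptic calendar that is 16 Paopi 1556 AM.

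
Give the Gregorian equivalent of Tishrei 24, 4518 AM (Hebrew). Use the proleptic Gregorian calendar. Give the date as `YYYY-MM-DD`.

0757-10-16

Julian Day Number of the source date = 1997837.
Converting JDN 1997837 to the Gregorian calendar gives 16 October 757 CE.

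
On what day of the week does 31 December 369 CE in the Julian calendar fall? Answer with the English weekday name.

Thursday

In the proleptic Gregorian calendar this is 1 January 370 (JDN 1856200).
1856200 ≡ 3 (mod 7); counting from Monday = 0 gives Thursday.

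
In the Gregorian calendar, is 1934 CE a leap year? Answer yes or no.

1934 is not divisible by 4, so it is a common year.

no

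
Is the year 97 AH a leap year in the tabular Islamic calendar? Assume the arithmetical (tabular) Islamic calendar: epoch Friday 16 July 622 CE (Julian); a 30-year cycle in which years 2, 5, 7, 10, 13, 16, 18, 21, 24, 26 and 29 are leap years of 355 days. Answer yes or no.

Year 97 AH is year 7 of its 30-year cycle; leap positions are 2, 5, 7, 10, 13, 16, 18, 21, 24, 26, 29, so it is a leap year (355 days).

yes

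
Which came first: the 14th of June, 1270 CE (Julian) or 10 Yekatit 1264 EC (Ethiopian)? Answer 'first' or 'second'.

first

First date → JDN 2185090; second date → JDN 2185691.
JDN 2185090 < JDN 2185691, so the first date is earlier.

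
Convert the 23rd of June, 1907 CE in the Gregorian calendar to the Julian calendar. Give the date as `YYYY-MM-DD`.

For dates in this range the Gregorian date is 13 days ahead of the Julian.
23 June 1907 Gregorian − 13 days → 10 June 1907 Julian.

1907-06-10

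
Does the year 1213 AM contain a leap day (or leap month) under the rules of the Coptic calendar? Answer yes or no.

1213 mod 4 = 1; in the Coptic calendar a year is leap when year mod 4 = 3, so it is a common year.

no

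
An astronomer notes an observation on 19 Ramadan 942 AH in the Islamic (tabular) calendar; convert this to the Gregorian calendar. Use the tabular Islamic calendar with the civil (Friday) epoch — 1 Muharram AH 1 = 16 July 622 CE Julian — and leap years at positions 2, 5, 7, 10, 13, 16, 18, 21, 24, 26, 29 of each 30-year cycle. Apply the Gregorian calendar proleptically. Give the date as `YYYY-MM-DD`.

Julian Day Number of the source date = 2282153.
Converting JDN 2282153 to the Gregorian calendar gives 22 March 1536 CE.

1536-03-22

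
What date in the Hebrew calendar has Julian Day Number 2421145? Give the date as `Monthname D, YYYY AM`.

JDN 2421145 is 8 October 1916 in the Gregorian calendar.
In the Hebrew calendar that day is Tishrei 11, 5677 AM.

Tishrei 11, 5677 AM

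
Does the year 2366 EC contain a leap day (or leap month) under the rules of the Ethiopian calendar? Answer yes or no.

no

2366 mod 4 = 2; in the Ethiopian calendar a year is leap when year mod 4 = 3, so it is a common year.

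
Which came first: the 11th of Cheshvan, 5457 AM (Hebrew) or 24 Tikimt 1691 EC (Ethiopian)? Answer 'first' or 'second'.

First date → JDN 2340822; second date → JDN 2341546.
JDN 2340822 < JDN 2341546, so the first date is earlier.

first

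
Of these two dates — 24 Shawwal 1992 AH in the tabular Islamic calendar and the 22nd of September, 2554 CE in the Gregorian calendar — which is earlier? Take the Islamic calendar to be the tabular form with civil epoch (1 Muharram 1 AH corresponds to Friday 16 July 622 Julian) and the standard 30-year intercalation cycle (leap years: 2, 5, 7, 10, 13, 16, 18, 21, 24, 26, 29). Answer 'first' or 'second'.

Converting both to JDN: 2654273 vs 2654154; the smaller is the second.

second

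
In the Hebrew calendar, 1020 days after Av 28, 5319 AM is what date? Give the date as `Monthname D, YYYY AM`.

Sivan 13, 5322 AM

Counting 1020 days forward from JDN 2290695 reaches JDN 2291715, which is Sivan 13, 5322 AM.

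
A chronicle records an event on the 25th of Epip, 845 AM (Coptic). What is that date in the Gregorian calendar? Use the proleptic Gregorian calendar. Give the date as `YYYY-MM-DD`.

1129-07-26

Julian Day Number of the source date = 2133625.
Converting JDN 2133625 to the Gregorian calendar gives 26 July 1129 CE.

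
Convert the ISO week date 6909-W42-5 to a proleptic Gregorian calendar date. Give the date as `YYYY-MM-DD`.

ISO week 1 of 6909 is the week containing the first Thursday of 6909.
Week 42, day 5 (Friday) lands on 6909-10-18.

6909-10-18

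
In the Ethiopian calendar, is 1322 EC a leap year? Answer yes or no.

1322 mod 4 = 2; in the Ethiopian calendar a year is leap when year mod 4 = 3, so it is a common year.

no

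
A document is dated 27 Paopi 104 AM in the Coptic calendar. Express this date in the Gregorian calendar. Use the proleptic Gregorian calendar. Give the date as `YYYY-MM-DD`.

0387-10-26

Both dates share Julian Day Number 1862707; in the Gregorian calendar that is 26 October 387 CE.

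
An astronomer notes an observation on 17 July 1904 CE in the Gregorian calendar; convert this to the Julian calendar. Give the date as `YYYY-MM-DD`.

1904-07-04

At this point the Julian calendar is 13 days behind the Gregorian.
17 July 1904 Gregorian − 13 days → 4 July 1904 Julian.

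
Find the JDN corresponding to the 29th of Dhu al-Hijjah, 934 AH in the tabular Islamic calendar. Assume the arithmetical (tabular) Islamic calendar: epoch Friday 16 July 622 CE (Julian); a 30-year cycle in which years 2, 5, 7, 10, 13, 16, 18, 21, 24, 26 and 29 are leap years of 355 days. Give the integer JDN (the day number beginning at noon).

Equivalently 24 September 1528 (proleptic Gregorian).
JDN 2451545 is 1 January 2000 CE (Gregorian); the target day is −172128 days from there, so JDN = 2279417.

2279417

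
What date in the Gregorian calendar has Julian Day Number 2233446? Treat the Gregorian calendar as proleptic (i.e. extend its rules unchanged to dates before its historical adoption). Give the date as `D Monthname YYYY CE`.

13 November 1402 CE

JDN 2451545 is 1 Jan 2000; 2233446 is −218099 days from there.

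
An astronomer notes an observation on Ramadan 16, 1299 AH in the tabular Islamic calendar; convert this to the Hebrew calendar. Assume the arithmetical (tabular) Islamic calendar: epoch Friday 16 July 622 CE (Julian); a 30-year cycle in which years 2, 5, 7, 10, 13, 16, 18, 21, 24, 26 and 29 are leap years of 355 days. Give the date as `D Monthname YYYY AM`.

Both dates share Julian Day Number 2408659; in the Hebrew calendar that is 16 Av 5642 AM.

16 Av 5642 AM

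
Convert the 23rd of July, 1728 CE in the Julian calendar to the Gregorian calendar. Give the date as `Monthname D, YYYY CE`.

At this point the Julian calendar is 11 days behind the Gregorian.
23 July 1728 Julian + 11 days → 3 August 1728 Gregorian.

August 3, 1728 CE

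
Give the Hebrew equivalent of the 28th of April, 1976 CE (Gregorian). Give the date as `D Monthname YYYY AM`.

Julian Day Number of the source date = 2442897.
Converting JDN 2442897 to the Hebrew calendar gives 28 Nisan 5736 AM.

28 Nisan 5736 AM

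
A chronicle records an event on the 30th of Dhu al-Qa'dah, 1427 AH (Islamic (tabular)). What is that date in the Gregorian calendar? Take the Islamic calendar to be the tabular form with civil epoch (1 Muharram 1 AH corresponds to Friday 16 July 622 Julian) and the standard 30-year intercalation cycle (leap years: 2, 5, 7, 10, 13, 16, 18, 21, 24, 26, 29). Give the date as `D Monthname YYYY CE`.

Julian Day Number of the source date = 2454091.
Converting JDN 2454091 to the Gregorian calendar gives 21 December 2006 CE.

21 December 2006 CE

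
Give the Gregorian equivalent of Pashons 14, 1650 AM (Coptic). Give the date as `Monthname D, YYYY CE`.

May 22, 1934 CE

Julian Day Number of the source date = 2427580.
Converting JDN 2427580 to the Gregorian calendar gives 22 May 1934 CE.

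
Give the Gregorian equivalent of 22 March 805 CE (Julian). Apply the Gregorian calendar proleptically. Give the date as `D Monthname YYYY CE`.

26 March 805 CE

The Julian–Gregorian offset here is 4 days (Julian trailing).
22 March 805 Julian + 4 days → 26 March 805 Gregorian.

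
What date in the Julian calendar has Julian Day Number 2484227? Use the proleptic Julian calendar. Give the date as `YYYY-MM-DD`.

2089-06-11

The Gregorian equivalent of JDN 2484227 is 24 June 2089.
In the Julian calendar that day is 2089-06-11.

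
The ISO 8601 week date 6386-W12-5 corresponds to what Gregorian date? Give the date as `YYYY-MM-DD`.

ISO week 1 of 6386 is the week containing the first Thursday of 6386.
Week 12, day 5 (Friday) lands on 6386-03-21.

6386-03-21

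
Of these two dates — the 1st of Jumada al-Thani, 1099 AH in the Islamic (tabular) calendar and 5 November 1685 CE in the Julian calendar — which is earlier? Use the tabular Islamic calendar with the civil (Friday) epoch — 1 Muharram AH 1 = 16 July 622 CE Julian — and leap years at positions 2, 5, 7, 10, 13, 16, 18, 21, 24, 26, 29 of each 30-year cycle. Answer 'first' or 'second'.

The two dates have Julian Day Numbers 2337683 and 2336813 respectively.
Since 2336813 < 2337683, the second date comes first.

second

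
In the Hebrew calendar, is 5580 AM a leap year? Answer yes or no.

Hebrew year 5580 is year 13 of its 19-year Metonic cycle; leap years are at positions 3, 6, 8, 11, 14, 17, 19, so it is a common year (12 months).

no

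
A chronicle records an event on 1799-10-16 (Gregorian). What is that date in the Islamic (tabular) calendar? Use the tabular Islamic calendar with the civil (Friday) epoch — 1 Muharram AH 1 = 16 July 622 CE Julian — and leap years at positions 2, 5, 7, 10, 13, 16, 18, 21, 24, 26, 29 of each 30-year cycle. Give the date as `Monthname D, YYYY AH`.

Jumada al-Awwal 16, 1214 AH

Julian Day Number of the source date = 2378420.
Converting JDN 2378420 to the tabular Islamic calendar gives 16 Jumada al-Awwal 1214 AH.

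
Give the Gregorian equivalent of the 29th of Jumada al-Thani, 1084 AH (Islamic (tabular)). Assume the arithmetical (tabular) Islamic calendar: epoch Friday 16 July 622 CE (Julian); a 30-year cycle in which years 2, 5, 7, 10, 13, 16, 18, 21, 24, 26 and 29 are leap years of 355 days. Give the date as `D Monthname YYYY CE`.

11 October 1673 CE

Both dates share Julian Day Number 2332395; in the Gregorian calendar that is 11 October 1673 CE.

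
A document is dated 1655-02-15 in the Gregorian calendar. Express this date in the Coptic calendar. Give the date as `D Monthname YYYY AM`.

Both dates share Julian Day Number 2325582; in the Coptic calendar that is 11 Meshir 1371 AM.

11 Meshir 1371 AM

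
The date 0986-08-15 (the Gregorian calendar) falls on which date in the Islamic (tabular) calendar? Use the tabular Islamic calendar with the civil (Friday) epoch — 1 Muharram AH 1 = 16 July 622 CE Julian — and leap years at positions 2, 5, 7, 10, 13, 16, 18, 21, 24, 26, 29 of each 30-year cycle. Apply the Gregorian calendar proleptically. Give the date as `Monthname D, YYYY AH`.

Julian Day Number of the source date = 2081416.
Converting JDN 2081416 to the tabular Islamic calendar gives 1 Rabi' al-Thani 376 AH.

Rabi' al-Thani 1, 376 AH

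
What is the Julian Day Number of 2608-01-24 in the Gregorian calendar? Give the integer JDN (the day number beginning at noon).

2673635

JDN 2451545 is 1 January 2000 CE (Gregorian); the target day is +222090 days from there, so JDN = 2673635.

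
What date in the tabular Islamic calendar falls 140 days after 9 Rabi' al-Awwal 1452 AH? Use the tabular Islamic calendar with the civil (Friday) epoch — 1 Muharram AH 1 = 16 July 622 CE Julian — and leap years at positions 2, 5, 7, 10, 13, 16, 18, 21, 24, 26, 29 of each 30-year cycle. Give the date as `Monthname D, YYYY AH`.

Sha'ban 1, 1452 AH

JDN of 9 Rabi' al-Awwal 1452 AH = 2462693.
2462693 + 140 = 2462833.
JDN 2462833 in the tabular Islamic calendar is Sha'ban 1, 1452 AH.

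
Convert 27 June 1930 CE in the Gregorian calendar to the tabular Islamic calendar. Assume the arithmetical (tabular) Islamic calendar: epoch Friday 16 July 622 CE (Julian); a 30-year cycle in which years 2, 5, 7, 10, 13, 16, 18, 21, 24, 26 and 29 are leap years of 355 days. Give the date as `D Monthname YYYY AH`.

Both dates share Julian Day Number 2426155; in the tabular Islamic calendar that is 30 Muharram 1349 AH.

30 Muharram 1349 AH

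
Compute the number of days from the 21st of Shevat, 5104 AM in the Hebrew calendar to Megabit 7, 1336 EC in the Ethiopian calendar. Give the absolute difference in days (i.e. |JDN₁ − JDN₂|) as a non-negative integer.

JDN of the first date = 2211990.
JDN of the second date = 2212016.
|2212016 − 2211990| = 26.

26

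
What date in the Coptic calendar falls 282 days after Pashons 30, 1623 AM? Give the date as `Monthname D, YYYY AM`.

Counting 282 days forward from JDN 2417734 reaches JDN 2418016, which is Paremhat 6, 1624 AM.

Paremhat 6, 1624 AM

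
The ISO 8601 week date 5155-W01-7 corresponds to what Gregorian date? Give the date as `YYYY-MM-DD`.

ISO week 1 of 5155 is the week containing the first Thursday of 5155.
Week 1, day 7 (Sunday) lands on 5155-01-09.

5155-01-09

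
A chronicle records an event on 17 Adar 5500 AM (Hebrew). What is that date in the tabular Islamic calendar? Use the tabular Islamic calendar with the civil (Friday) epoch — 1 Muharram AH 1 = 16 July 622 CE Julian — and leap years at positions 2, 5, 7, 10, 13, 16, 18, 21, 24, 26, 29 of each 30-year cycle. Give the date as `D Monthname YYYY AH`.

The source date corresponds to 16 March 1740 in the Gregorian calendar (JDN 2356657).
That day falls on 17 Dhu al-Hijjah 1152 AH in the tabular Islamic calendar.

17 Dhu al-Hijjah 1152 AH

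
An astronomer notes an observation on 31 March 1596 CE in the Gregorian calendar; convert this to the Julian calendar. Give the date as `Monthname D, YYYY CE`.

March 21, 1596 CE

The Julian–Gregorian offset here is 10 days (Julian trailing).
31 March 1596 Gregorian − 10 days → 21 March 1596 Julian.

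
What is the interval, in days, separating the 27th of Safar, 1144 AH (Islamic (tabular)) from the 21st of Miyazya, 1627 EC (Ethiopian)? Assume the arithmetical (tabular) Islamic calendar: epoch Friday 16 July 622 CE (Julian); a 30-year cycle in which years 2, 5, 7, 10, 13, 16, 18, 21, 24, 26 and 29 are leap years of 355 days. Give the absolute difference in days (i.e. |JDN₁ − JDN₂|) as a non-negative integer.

JDN of the first date = 2353537.
JDN of the second date = 2318347.
|2318347 − 2353537| = 35190.

35190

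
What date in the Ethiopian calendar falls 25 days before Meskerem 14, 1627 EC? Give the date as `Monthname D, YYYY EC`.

Nehase 24, 1626 EC

Counting 25 days back from JDN 2318130 reaches JDN 2318105, which is Nehase 24, 1626 EC.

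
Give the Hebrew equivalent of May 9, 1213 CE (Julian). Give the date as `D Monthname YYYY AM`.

Julian Day Number of the source date = 2164235.
Converting JDN 2164235 to the Hebrew calendar gives 17 Iyar 4973 AM.

17 Iyar 4973 AM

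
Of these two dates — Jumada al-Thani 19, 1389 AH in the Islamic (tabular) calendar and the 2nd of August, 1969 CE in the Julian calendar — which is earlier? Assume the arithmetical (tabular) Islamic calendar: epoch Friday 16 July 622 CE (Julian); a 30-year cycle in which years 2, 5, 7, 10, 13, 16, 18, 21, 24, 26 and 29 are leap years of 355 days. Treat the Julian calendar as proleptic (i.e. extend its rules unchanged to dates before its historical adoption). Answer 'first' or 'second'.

second

The two dates have Julian Day Numbers 2440467 and 2440449 respectively.
Since 2440449 < 2440467, the second date comes first.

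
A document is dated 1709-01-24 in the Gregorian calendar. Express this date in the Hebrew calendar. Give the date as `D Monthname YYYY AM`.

Both dates share Julian Day Number 2345283; in the Hebrew calendar that is 13 Shevat 5469 AM.

13 Shevat 5469 AM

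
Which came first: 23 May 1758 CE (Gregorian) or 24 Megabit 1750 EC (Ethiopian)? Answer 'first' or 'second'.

The two dates have Julian Day Numbers 2363299 and 2363246 respectively.
Since 2363246 < 2363299, the second date comes first.

second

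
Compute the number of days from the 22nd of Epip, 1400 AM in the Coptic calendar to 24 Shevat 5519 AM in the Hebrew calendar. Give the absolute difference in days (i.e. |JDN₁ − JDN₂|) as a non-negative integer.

27237

JDN of the first date = 2336336.
JDN of the second date = 2363573.
|2363573 − 2336336| = 27237.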